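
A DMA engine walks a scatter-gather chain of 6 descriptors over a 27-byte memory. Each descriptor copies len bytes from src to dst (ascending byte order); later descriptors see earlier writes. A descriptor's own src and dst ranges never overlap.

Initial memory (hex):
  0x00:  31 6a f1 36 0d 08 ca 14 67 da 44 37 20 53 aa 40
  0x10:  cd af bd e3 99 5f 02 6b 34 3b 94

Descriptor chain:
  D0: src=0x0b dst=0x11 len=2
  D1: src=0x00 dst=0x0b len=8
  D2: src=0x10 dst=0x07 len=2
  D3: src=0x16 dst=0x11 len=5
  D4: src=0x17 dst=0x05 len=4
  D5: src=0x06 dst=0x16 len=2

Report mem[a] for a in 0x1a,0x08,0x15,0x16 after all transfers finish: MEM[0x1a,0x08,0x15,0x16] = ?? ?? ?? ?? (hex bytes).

MEM[0x1a,0x08,0x15,0x16] = 94 94 94 34

#0 dst[0x11+2] := {0x37,0x20}
#1 dst[0x0b+8] := {0x31,0x6a,0xf1,0x36,0x0d,0x08,0xca,0x14}
#2 dst[0x07+2] := {0x08,0xca}
#3 dst[0x11+5] := {0x02,0x6b,0x34,0x3b,0x94}
#4 dst[0x05+4] := {0x6b,0x34,0x3b,0x94}
#5 dst[0x16+2] := {0x34,0x3b}
query mem[0x1a]=0x94, mem[0x08]=0x94, mem[0x15]=0x94, mem[0x16]=0x34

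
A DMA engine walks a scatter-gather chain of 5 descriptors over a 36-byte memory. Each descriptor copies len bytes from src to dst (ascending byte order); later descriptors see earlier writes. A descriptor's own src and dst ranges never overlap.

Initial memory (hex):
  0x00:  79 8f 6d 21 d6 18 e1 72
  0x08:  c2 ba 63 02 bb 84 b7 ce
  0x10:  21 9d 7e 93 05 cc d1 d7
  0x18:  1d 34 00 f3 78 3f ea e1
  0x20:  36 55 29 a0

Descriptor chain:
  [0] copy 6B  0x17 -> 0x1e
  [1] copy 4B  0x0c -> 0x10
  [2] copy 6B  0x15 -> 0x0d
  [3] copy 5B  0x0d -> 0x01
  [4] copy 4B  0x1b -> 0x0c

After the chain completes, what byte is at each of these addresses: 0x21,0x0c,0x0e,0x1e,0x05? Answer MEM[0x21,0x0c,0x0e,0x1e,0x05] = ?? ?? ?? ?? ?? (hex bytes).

MEM[0x21,0x0c,0x0e,0x1e,0x05] = 00 f3 3f d7 34

[0] 0x17->0x1e len=6 : d7 1d 34 00 f3 78
[1] 0x0c->0x10 len=4 : bb 84 b7 ce
[2] 0x15->0x0d len=6 : cc d1 d7 1d 34 00
[3] 0x0d->0x01 len=5 : cc d1 d7 1d 34
[4] 0x1b->0x0c len=4 : f3 78 3f d7
query mem[0x21]=0x00, mem[0x0c]=0xf3, mem[0x0e]=0x3f, mem[0x1e]=0xd7, mem[0x05]=0x34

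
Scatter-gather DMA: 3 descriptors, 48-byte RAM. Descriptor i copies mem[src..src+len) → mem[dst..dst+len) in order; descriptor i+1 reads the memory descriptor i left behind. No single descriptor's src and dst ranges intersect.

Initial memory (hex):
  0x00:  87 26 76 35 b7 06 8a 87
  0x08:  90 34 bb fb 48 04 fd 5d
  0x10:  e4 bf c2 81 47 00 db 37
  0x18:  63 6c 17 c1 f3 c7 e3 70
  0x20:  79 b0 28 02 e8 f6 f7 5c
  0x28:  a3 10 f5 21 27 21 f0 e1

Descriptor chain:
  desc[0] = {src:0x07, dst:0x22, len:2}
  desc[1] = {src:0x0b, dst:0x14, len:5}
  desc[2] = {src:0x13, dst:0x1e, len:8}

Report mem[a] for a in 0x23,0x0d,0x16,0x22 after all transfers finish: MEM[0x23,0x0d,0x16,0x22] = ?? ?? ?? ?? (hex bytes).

[0] 0x07->0x22 len=2 : 87 90
[1] 0x0b->0x14 len=5 : fb 48 04 fd 5d
[2] 0x13->0x1e len=8 : 81 fb 48 04 fd 5d 6c 17
query mem[0x23]=0x5d, mem[0x0d]=0x04, mem[0x16]=0x04, mem[0x22]=0xfd

MEM[0x23,0x0d,0x16,0x22] = 5d 04 04 fd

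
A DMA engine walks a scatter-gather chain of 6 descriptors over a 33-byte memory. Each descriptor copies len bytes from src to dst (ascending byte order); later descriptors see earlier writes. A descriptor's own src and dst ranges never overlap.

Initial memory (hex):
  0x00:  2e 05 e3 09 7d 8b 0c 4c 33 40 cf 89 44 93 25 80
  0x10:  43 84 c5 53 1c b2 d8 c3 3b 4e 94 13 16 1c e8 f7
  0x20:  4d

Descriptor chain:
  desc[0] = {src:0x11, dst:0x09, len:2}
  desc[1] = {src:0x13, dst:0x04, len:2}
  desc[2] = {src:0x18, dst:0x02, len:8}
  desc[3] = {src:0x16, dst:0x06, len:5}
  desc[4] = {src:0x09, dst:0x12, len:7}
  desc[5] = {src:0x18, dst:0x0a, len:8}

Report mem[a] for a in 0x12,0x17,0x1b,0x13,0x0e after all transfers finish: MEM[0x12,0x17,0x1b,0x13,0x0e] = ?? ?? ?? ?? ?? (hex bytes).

  after D0: wrote 2B at 0x09 = 84c5
  after D1: wrote 2B at 0x04 = 531c
  after D2: wrote 8B at 0x02 = 3b4e9413161ce8f7
  after D3: wrote 5B at 0x06 = d8c33b4e94
  after D4: wrote 7B at 0x12 = 4e948944932580
  after D5: wrote 8B at 0x0a = 804e9413161ce8f7
query mem[0x12]=0x4e, mem[0x17]=0x25, mem[0x1b]=0x13, mem[0x13]=0x94, mem[0x0e]=0x16

MEM[0x12,0x17,0x1b,0x13,0x0e] = 4e 25 13 94 16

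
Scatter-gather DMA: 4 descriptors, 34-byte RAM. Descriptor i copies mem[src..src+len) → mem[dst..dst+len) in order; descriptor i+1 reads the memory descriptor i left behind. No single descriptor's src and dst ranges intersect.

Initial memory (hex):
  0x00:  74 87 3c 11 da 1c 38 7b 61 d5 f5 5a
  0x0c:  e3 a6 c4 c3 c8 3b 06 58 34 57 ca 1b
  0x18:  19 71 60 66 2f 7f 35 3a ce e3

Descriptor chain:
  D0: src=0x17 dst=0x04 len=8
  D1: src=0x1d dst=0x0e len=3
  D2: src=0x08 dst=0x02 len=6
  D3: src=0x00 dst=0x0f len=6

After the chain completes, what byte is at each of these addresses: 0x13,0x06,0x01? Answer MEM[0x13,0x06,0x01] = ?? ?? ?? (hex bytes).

#0 dst[0x04+8] := {0x1b,0x19,0x71,0x60,0x66,0x2f,0x7f,0x35}
#1 dst[0x0e+3] := {0x7f,0x35,0x3a}
#2 dst[0x02+6] := {0x66,0x2f,0x7f,0x35,0xe3,0xa6}
#3 dst[0x0f+6] := {0x74,0x87,0x66,0x2f,0x7f,0x35}
query mem[0x13]=0x7f, mem[0x06]=0xe3, mem[0x01]=0x87

MEM[0x13,0x06,0x01] = 7f e3 87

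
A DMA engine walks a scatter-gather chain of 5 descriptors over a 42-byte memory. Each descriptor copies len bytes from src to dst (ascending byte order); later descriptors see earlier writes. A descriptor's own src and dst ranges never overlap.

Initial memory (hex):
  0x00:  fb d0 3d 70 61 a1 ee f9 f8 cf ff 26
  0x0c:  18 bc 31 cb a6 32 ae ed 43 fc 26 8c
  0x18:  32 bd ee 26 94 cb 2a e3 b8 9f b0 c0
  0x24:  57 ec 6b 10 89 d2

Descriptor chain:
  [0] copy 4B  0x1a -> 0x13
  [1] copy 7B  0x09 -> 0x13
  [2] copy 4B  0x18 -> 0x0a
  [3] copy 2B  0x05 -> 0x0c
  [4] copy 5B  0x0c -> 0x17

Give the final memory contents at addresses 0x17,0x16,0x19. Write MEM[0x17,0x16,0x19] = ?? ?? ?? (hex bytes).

  after D0: wrote 4B at 0x13 = ee2694cb
  after D1: wrote 7B at 0x13 = cfff2618bc31cb
  after D2: wrote 4B at 0x0a = 31cbee26
  after D3: wrote 2B at 0x0c = a1ee
  after D4: wrote 5B at 0x17 = a1ee31cba6
query mem[0x17]=0xa1, mem[0x16]=0x18, mem[0x19]=0x31

MEM[0x17,0x16,0x19] = a1 18 31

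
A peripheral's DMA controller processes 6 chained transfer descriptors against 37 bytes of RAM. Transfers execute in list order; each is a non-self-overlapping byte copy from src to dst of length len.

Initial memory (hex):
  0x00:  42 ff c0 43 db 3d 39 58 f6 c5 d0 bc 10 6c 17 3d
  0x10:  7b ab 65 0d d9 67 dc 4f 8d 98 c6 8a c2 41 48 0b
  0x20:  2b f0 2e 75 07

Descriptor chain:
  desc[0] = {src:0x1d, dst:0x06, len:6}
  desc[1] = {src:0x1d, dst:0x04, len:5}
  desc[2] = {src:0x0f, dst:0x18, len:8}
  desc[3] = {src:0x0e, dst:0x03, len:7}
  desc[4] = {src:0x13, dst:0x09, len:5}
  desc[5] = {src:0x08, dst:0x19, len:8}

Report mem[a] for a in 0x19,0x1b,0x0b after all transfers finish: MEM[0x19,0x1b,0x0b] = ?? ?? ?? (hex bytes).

MEM[0x19,0x1b,0x0b] = 0d d9 67

[0] 0x1d->0x06 len=6 : 41 48 0b 2b f0 2e
[1] 0x1d->0x04 len=5 : 41 48 0b 2b f0
[2] 0x0f->0x18 len=8 : 3d 7b ab 65 0d d9 67 dc
[3] 0x0e->0x03 len=7 : 17 3d 7b ab 65 0d d9
[4] 0x13->0x09 len=5 : 0d d9 67 dc 4f
[5] 0x08->0x19 len=8 : 0d 0d d9 67 dc 4f 17 3d
query mem[0x19]=0x0d, mem[0x1b]=0xd9, mem[0x0b]=0x67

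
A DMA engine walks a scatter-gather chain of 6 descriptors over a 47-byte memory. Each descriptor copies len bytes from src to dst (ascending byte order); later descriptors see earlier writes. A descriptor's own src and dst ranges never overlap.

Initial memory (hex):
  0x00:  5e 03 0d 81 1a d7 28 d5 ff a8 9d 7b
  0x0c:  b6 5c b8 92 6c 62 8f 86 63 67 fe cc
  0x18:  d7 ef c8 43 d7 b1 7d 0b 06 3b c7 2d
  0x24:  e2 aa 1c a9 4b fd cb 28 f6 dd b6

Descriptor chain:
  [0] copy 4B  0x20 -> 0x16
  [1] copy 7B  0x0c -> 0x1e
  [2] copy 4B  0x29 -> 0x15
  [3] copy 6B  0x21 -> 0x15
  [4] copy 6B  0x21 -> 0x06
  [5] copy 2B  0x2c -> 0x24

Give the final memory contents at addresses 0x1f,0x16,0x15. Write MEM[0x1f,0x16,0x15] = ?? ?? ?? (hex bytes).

D0: mem[0x16..0x19] <- [06 3b c7 2d]
D1: mem[0x1e..0x24] <- [b6 5c b8 92 6c 62 8f]
D2: mem[0x15..0x18] <- [fd cb 28 f6]
D3: mem[0x15..0x1a] <- [92 6c 62 8f aa 1c]
D4: mem[0x06..0x0b] <- [92 6c 62 8f aa 1c]
D5: mem[0x24..0x25] <- [f6 dd]
query mem[0x1f]=0x5c, mem[0x16]=0x6c, mem[0x15]=0x92

MEM[0x1f,0x16,0x15] = 5c 6c 92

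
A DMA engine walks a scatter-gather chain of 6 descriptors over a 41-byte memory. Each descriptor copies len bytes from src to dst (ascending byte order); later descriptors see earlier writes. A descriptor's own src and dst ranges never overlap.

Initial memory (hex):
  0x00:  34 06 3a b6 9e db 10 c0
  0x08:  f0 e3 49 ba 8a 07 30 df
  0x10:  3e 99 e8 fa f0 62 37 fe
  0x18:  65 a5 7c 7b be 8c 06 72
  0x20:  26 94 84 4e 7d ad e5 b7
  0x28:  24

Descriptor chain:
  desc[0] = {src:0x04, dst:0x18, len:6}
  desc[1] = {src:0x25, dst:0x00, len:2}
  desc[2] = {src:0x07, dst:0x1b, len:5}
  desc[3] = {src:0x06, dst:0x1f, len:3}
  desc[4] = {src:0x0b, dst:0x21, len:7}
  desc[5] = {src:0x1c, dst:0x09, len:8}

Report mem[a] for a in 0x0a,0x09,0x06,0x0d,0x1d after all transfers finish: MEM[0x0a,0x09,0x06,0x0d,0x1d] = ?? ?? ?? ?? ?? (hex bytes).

MEM[0x0a,0x09,0x06,0x0d,0x1d] = e3 f0 10 c0 e3

[0] 0x04->0x18 len=6 : 9e db 10 c0 f0 e3
[1] 0x25->0x00 len=2 : ad e5
[2] 0x07->0x1b len=5 : c0 f0 e3 49 ba
[3] 0x06->0x1f len=3 : 10 c0 f0
[4] 0x0b->0x21 len=7 : ba 8a 07 30 df 3e 99
[5] 0x1c->0x09 len=8 : f0 e3 49 10 c0 ba 8a 07
query mem[0x0a]=0xe3, mem[0x09]=0xf0, mem[0x06]=0x10, mem[0x0d]=0xc0, mem[0x1d]=0xe3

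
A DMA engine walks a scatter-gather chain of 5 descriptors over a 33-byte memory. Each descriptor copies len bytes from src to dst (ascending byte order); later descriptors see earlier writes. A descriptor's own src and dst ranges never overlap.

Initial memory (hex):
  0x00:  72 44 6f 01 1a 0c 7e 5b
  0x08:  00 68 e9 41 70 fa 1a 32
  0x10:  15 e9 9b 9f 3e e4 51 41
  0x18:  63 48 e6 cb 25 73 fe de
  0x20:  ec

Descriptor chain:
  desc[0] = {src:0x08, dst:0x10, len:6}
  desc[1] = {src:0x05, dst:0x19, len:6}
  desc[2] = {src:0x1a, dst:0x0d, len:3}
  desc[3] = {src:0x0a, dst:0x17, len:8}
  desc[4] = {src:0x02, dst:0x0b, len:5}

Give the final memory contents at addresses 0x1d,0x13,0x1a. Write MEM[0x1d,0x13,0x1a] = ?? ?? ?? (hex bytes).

D0: mem[0x10..0x15] <- [00 68 e9 41 70 fa]
D1: mem[0x19..0x1e] <- [0c 7e 5b 00 68 e9]
D2: mem[0x0d..0x0f] <- [7e 5b 00]
D3: mem[0x17..0x1e] <- [e9 41 70 7e 5b 00 00 68]
D4: mem[0x0b..0x0f] <- [6f 01 1a 0c 7e]
query mem[0x1d]=0x00, mem[0x13]=0x41, mem[0x1a]=0x7e

MEM[0x1d,0x13,0x1a] = 00 41 7e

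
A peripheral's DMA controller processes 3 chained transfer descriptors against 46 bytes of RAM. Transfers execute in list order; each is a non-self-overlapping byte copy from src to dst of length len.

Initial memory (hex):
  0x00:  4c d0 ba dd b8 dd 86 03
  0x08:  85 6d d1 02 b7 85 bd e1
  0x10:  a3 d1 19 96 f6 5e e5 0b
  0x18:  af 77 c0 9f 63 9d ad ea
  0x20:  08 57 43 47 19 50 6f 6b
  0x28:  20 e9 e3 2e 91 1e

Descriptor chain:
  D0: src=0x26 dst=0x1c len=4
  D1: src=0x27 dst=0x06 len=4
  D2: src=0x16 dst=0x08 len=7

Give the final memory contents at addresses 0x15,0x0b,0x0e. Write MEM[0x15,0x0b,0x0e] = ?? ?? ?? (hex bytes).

MEM[0x15,0x0b,0x0e] = 5e 77 6f

  after D0: wrote 4B at 0x1c = 6f6b20e9
  after D1: wrote 4B at 0x06 = 6b20e9e3
  after D2: wrote 7B at 0x08 = e50baf77c09f6f
query mem[0x15]=0x5e, mem[0x0b]=0x77, mem[0x0e]=0x6f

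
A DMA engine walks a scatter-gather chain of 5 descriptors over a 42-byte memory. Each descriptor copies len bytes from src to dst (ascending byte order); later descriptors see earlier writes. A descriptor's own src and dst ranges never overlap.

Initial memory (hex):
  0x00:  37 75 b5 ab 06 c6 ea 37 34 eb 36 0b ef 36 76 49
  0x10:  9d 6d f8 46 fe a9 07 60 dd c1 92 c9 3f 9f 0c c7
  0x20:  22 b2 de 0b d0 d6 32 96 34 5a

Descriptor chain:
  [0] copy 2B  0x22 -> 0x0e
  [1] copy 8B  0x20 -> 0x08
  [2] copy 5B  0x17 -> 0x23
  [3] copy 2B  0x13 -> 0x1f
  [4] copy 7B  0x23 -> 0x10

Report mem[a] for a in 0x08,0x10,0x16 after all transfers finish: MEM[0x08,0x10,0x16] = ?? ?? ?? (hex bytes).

D0: mem[0x0e..0x0f] <- [de 0b]
D1: mem[0x08..0x0f] <- [22 b2 de 0b d0 d6 32 96]
D2: mem[0x23..0x27] <- [60 dd c1 92 c9]
D3: mem[0x1f..0x20] <- [46 fe]
D4: mem[0x10..0x16] <- [60 dd c1 92 c9 34 5a]
query mem[0x08]=0x22, mem[0x10]=0x60, mem[0x16]=0x5a

MEM[0x08,0x10,0x16] = 22 60 5a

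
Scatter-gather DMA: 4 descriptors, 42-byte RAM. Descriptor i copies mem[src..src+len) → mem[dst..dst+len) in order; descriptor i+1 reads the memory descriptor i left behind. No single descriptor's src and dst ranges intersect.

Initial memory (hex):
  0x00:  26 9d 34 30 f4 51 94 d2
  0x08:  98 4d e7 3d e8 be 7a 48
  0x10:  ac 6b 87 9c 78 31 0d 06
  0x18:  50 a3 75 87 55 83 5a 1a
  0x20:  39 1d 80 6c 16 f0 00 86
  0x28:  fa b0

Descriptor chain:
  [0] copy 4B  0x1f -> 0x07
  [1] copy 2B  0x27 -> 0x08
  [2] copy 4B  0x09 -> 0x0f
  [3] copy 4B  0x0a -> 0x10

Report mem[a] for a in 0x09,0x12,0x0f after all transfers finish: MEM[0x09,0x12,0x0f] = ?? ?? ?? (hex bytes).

#0 dst[0x07+4] := {0x1a,0x39,0x1d,0x80}
#1 dst[0x08+2] := {0x86,0xfa}
#2 dst[0x0f+4] := {0xfa,0x80,0x3d,0xe8}
#3 dst[0x10+4] := {0x80,0x3d,0xe8,0xbe}
query mem[0x09]=0xfa, mem[0x12]=0xe8, mem[0x0f]=0xfa

MEM[0x09,0x12,0x0f] = fa e8 fa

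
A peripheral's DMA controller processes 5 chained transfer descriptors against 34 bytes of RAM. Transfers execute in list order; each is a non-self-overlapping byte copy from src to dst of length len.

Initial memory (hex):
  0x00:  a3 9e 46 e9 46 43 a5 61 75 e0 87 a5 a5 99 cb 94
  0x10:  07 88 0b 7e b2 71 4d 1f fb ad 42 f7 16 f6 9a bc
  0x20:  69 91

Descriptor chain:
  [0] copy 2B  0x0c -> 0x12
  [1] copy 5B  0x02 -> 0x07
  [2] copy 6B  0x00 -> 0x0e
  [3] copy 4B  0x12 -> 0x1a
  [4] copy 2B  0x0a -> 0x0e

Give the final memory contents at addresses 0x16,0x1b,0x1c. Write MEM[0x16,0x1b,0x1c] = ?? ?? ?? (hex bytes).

MEM[0x16,0x1b,0x1c] = 4d 43 b2

[0] 0x0c->0x12 len=2 : a5 99
[1] 0x02->0x07 len=5 : 46 e9 46 43 a5
[2] 0x00->0x0e len=6 : a3 9e 46 e9 46 43
[3] 0x12->0x1a len=4 : 46 43 b2 71
[4] 0x0a->0x0e len=2 : 43 a5
query mem[0x16]=0x4d, mem[0x1b]=0x43, mem[0x1c]=0xb2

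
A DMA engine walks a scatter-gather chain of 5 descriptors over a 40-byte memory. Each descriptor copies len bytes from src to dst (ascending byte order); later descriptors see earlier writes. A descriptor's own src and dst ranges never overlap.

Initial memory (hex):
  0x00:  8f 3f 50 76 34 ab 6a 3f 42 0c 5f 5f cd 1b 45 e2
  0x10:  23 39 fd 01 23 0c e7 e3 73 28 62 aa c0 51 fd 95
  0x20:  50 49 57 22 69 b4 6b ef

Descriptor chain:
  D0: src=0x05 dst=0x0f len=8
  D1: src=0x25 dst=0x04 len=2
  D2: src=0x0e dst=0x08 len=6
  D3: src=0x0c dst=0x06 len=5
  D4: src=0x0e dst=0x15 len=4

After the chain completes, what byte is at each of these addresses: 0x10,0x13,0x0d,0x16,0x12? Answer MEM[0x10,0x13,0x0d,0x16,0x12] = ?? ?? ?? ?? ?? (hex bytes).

#0 dst[0x0f+8] := {0xab,0x6a,0x3f,0x42,0x0c,0x5f,0x5f,0xcd}
#1 dst[0x04+2] := {0xb4,0x6b}
#2 dst[0x08+6] := {0x45,0xab,0x6a,0x3f,0x42,0x0c}
#3 dst[0x06+5] := {0x42,0x0c,0x45,0xab,0x6a}
#4 dst[0x15+4] := {0x45,0xab,0x6a,0x3f}
query mem[0x10]=0x6a, mem[0x13]=0x0c, mem[0x0d]=0x0c, mem[0x16]=0xab, mem[0x12]=0x42

MEM[0x10,0x13,0x0d,0x16,0x12] = 6a 0c 0c ab 42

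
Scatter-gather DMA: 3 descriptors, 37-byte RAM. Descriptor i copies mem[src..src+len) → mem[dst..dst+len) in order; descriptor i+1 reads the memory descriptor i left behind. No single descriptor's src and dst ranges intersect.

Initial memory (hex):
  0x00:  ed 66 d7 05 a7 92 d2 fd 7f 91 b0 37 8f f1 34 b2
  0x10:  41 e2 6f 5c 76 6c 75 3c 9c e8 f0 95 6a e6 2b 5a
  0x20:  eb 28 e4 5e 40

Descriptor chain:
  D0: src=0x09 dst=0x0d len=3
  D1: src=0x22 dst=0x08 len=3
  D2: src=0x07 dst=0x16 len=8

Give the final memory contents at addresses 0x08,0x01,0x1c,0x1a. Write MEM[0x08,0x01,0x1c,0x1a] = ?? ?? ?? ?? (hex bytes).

D0: mem[0x0d..0x0f] <- [91 b0 37]
D1: mem[0x08..0x0a] <- [e4 5e 40]
D2: mem[0x16..0x1d] <- [fd e4 5e 40 37 8f 91 b0]
query mem[0x08]=0xe4, mem[0x01]=0x66, mem[0x1c]=0x91, mem[0x1a]=0x37

MEM[0x08,0x01,0x1c,0x1a] = e4 66 91 37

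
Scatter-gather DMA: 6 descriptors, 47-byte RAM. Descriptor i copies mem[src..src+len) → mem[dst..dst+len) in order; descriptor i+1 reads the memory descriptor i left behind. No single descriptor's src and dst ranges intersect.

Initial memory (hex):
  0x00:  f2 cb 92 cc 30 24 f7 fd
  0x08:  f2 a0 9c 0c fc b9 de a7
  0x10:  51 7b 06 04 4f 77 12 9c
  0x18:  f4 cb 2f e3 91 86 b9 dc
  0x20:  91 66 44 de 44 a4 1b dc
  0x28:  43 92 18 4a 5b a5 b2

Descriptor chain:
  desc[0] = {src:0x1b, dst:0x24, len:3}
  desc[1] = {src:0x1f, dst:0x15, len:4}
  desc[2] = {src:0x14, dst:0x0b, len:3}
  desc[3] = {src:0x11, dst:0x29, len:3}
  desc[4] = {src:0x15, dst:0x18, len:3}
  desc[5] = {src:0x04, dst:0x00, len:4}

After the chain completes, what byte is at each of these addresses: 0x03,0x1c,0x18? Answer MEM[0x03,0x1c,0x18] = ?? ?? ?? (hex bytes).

[0] 0x1b->0x24 len=3 : e3 91 86
[1] 0x1f->0x15 len=4 : dc 91 66 44
[2] 0x14->0x0b len=3 : 4f dc 91
[3] 0x11->0x29 len=3 : 7b 06 04
[4] 0x15->0x18 len=3 : dc 91 66
[5] 0x04->0x00 len=4 : 30 24 f7 fd
query mem[0x03]=0xfd, mem[0x1c]=0x91, mem[0x18]=0xdc

MEM[0x03,0x1c,0x18] = fd 91 dc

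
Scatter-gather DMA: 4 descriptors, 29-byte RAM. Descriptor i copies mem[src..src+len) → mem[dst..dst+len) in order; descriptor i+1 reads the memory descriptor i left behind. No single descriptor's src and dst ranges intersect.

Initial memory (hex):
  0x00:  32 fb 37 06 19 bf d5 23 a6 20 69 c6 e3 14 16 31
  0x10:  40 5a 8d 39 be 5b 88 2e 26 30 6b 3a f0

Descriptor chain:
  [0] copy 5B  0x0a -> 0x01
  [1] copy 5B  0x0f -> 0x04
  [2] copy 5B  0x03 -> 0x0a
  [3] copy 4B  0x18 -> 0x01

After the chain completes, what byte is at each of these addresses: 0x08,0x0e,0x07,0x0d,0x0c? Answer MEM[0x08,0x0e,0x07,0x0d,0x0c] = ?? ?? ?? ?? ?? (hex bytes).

MEM[0x08,0x0e,0x07,0x0d,0x0c] = 39 8d 8d 5a 40

[0] 0x0a->0x01 len=5 : 69 c6 e3 14 16
[1] 0x0f->0x04 len=5 : 31 40 5a 8d 39
[2] 0x03->0x0a len=5 : e3 31 40 5a 8d
[3] 0x18->0x01 len=4 : 26 30 6b 3a
query mem[0x08]=0x39, mem[0x0e]=0x8d, mem[0x07]=0x8d, mem[0x0d]=0x5a, mem[0x0c]=0x40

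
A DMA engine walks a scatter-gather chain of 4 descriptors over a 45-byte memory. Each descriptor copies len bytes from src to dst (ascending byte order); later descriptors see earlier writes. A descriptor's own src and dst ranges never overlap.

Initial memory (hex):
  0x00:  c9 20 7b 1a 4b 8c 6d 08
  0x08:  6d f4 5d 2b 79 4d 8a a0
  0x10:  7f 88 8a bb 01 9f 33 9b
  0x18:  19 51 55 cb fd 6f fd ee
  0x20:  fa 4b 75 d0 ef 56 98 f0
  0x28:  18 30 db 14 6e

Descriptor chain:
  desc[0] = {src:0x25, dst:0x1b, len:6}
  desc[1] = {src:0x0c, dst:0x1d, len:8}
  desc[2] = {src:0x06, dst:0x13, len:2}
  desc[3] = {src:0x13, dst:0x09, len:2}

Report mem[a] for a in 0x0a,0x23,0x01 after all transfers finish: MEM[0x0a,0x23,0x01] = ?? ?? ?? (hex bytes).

MEM[0x0a,0x23,0x01] = 08 8a 20

[0] 0x25->0x1b len=6 : 56 98 f0 18 30 db
[1] 0x0c->0x1d len=8 : 79 4d 8a a0 7f 88 8a bb
[2] 0x06->0x13 len=2 : 6d 08
[3] 0x13->0x09 len=2 : 6d 08
query mem[0x0a]=0x08, mem[0x23]=0x8a, mem[0x01]=0x20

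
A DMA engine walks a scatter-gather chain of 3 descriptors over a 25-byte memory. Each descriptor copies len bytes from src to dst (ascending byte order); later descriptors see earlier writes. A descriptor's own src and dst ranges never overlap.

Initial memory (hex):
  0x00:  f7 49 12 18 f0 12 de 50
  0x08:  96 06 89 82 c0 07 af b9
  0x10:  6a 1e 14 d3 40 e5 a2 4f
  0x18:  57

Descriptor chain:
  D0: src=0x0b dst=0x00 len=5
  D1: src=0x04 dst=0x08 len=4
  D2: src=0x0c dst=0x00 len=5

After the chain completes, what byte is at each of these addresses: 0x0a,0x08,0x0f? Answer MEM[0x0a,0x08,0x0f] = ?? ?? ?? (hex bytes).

  after D0: wrote 5B at 0x00 = 82c007afb9
  after D1: wrote 4B at 0x08 = b912de50
  after D2: wrote 5B at 0x00 = c007afb96a
query mem[0x0a]=0xde, mem[0x08]=0xb9, mem[0x0f]=0xb9

MEM[0x0a,0x08,0x0f] = de b9 b9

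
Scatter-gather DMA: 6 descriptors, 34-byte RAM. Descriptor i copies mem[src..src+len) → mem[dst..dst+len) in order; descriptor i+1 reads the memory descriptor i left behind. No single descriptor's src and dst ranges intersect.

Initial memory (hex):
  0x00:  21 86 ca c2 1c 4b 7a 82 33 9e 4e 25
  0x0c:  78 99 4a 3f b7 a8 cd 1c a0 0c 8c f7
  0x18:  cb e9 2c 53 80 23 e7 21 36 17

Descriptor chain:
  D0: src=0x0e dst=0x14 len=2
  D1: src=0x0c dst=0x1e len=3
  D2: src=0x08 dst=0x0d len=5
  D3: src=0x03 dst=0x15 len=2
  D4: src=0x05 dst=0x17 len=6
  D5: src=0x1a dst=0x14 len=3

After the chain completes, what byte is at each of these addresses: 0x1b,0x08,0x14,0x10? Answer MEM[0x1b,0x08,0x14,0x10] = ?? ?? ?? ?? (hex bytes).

MEM[0x1b,0x08,0x14,0x10] = 9e 33 33 25

  after D0: wrote 2B at 0x14 = 4a3f
  after D1: wrote 3B at 0x1e = 78994a
  after D2: wrote 5B at 0x0d = 339e4e2578
  after D3: wrote 2B at 0x15 = c21c
  after D4: wrote 6B at 0x17 = 4b7a82339e4e
  after D5: wrote 3B at 0x14 = 339e4e
query mem[0x1b]=0x9e, mem[0x08]=0x33, mem[0x14]=0x33, mem[0x10]=0x25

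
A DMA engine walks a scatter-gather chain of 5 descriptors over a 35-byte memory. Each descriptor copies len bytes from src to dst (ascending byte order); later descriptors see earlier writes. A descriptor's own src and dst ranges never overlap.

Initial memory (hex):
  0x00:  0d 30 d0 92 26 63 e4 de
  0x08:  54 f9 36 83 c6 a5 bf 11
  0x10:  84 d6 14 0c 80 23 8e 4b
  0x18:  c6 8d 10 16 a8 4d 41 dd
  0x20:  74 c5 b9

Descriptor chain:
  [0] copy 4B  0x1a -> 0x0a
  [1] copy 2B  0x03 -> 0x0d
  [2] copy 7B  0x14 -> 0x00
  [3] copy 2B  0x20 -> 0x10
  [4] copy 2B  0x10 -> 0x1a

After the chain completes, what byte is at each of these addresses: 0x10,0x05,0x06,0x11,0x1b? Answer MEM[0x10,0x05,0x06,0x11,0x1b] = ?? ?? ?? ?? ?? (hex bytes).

MEM[0x10,0x05,0x06,0x11,0x1b] = 74 8d 10 c5 c5

D0: mem[0x0a..0x0d] <- [10 16 a8 4d]
D1: mem[0x0d..0x0e] <- [92 26]
D2: mem[0x00..0x06] <- [80 23 8e 4b c6 8d 10]
D3: mem[0x10..0x11] <- [74 c5]
D4: mem[0x1a..0x1b] <- [74 c5]
query mem[0x10]=0x74, mem[0x05]=0x8d, mem[0x06]=0x10, mem[0x11]=0xc5, mem[0x1b]=0xc5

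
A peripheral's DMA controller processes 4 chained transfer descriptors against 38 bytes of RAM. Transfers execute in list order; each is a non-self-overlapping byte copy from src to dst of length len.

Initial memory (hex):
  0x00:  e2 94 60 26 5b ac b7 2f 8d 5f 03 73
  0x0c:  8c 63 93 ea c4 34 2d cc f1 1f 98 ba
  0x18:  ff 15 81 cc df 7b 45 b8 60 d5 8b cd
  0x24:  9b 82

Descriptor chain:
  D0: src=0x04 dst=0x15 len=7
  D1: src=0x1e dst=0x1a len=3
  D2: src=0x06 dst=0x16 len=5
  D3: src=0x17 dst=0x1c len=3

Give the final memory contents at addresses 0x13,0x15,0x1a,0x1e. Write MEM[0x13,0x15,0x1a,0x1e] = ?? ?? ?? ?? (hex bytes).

D0: mem[0x15..0x1b] <- [5b ac b7 2f 8d 5f 03]
D1: mem[0x1a..0x1c] <- [45 b8 60]
D2: mem[0x16..0x1a] <- [b7 2f 8d 5f 03]
D3: mem[0x1c..0x1e] <- [2f 8d 5f]
query mem[0x13]=0xcc, mem[0x15]=0x5b, mem[0x1a]=0x03, mem[0x1e]=0x5f

MEM[0x13,0x15,0x1a,0x1e] = cc 5b 03 5f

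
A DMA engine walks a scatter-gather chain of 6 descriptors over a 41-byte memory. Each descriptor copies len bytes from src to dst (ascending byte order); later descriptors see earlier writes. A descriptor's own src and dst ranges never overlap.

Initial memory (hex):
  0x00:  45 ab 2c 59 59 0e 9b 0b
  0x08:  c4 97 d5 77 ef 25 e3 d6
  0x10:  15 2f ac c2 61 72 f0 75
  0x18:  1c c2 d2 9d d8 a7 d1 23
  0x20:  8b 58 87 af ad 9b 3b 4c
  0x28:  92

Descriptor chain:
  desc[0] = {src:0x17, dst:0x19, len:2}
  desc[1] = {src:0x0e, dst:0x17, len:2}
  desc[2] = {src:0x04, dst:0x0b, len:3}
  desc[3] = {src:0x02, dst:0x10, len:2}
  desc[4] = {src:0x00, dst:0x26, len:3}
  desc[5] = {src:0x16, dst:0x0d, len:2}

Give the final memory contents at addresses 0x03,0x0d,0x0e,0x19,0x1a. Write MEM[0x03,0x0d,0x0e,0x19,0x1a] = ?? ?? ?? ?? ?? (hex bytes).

  after D0: wrote 2B at 0x19 = 751c
  after D1: wrote 2B at 0x17 = e3d6
  after D2: wrote 3B at 0x0b = 590e9b
  after D3: wrote 2B at 0x10 = 2c59
  after D4: wrote 3B at 0x26 = 45ab2c
  after D5: wrote 2B at 0x0d = f0e3
query mem[0x03]=0x59, mem[0x0d]=0xf0, mem[0x0e]=0xe3, mem[0x19]=0x75, mem[0x1a]=0x1c

MEM[0x03,0x0d,0x0e,0x19,0x1a] = 59 f0 e3 75 1c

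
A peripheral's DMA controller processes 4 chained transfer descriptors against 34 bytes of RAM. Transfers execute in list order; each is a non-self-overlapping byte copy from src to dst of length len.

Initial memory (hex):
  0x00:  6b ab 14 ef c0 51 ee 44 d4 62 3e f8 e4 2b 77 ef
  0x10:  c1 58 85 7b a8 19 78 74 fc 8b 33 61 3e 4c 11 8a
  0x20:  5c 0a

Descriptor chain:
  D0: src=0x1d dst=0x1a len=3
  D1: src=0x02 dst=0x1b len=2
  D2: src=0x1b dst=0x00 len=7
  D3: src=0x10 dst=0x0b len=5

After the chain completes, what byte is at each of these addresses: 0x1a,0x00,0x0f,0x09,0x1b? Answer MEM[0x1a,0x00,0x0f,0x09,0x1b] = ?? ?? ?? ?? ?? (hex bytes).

MEM[0x1a,0x00,0x0f,0x09,0x1b] = 4c 14 a8 62 14

  after D0: wrote 3B at 0x1a = 4c118a
  after D1: wrote 2B at 0x1b = 14ef
  after D2: wrote 7B at 0x00 = 14ef4c118a5c0a
  after D3: wrote 5B at 0x0b = c158857ba8
query mem[0x1a]=0x4c, mem[0x00]=0x14, mem[0x0f]=0xa8, mem[0x09]=0x62, mem[0x1b]=0x14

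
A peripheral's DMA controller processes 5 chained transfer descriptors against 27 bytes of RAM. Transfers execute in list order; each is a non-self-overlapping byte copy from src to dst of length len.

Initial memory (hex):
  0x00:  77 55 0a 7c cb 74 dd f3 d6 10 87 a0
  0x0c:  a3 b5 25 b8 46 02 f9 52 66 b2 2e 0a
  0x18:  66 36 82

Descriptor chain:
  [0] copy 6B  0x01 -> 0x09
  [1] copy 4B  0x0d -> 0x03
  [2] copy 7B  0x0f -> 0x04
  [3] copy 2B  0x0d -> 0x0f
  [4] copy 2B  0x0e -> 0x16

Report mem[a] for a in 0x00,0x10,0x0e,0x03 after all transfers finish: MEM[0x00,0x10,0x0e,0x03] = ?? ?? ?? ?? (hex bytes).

D0: mem[0x09..0x0e] <- [55 0a 7c cb 74 dd]
D1: mem[0x03..0x06] <- [74 dd b8 46]
D2: mem[0x04..0x0a] <- [b8 46 02 f9 52 66 b2]
D3: mem[0x0f..0x10] <- [74 dd]
D4: mem[0x16..0x17] <- [dd 74]
query mem[0x00]=0x77, mem[0x10]=0xdd, mem[0x0e]=0xdd, mem[0x03]=0x74

MEM[0x00,0x10,0x0e,0x03] = 77 dd dd 74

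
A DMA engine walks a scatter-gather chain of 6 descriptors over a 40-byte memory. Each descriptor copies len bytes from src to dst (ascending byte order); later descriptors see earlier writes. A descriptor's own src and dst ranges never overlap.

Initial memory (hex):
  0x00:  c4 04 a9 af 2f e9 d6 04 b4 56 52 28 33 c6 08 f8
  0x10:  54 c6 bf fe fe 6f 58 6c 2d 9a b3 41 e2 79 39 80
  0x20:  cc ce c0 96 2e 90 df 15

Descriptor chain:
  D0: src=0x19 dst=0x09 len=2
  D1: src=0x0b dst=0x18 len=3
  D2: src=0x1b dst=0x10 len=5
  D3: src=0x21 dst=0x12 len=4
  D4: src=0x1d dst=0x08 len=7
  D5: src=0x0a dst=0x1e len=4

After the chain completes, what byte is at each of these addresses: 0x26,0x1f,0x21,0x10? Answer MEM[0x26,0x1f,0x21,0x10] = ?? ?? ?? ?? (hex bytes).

D0: mem[0x09..0x0a] <- [9a b3]
D1: mem[0x18..0x1a] <- [28 33 c6]
D2: mem[0x10..0x14] <- [41 e2 79 39 80]
D3: mem[0x12..0x15] <- [ce c0 96 2e]
D4: mem[0x08..0x0e] <- [79 39 80 cc ce c0 96]
D5: mem[0x1e..0x21] <- [80 cc ce c0]
query mem[0x26]=0xdf, mem[0x1f]=0xcc, mem[0x21]=0xc0, mem[0x10]=0x41

MEM[0x26,0x1f,0x21,0x10] = df cc c0 41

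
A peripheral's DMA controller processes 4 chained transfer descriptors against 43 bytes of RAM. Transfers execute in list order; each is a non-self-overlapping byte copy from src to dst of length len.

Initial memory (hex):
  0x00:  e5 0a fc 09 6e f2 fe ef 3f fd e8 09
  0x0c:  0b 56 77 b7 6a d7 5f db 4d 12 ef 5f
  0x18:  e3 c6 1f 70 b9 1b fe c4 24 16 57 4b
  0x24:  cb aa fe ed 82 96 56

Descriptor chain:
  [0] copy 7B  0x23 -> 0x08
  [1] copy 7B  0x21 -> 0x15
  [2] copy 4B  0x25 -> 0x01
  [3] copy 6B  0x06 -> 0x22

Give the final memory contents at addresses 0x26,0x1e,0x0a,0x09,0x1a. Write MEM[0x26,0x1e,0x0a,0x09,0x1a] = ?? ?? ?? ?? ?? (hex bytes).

MEM[0x26,0x1e,0x0a,0x09,0x1a] = aa fe aa cb fe

  after D0: wrote 7B at 0x08 = 4bcbaafeed8296
  after D1: wrote 7B at 0x15 = 16574bcbaafeed
  after D2: wrote 4B at 0x01 = aafeed82
  after D3: wrote 6B at 0x22 = feef4bcbaafe
query mem[0x26]=0xaa, mem[0x1e]=0xfe, mem[0x0a]=0xaa, mem[0x09]=0xcb, mem[0x1a]=0xfe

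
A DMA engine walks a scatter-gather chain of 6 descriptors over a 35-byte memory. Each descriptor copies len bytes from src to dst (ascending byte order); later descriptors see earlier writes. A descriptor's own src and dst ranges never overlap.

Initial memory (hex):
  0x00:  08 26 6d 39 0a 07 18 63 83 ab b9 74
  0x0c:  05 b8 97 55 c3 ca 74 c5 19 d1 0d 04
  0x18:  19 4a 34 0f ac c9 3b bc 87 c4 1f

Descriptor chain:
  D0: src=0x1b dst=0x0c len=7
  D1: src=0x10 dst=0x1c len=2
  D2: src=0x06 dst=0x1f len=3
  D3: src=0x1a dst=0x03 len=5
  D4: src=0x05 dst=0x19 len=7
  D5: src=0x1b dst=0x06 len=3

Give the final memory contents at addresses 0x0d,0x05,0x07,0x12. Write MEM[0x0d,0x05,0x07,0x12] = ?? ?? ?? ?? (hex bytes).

MEM[0x0d,0x05,0x07,0x12] = ac bc 83 c4

#0 dst[0x0c+7] := {0x0f,0xac,0xc9,0x3b,0xbc,0x87,0xc4}
#1 dst[0x1c+2] := {0xbc,0x87}
#2 dst[0x1f+3] := {0x18,0x63,0x83}
#3 dst[0x03+5] := {0x34,0x0f,0xbc,0x87,0x3b}
#4 dst[0x19+7] := {0xbc,0x87,0x3b,0x83,0xab,0xb9,0x74}
#5 dst[0x06+3] := {0x3b,0x83,0xab}
query mem[0x0d]=0xac, mem[0x05]=0xbc, mem[0x07]=0x83, mem[0x12]=0xc4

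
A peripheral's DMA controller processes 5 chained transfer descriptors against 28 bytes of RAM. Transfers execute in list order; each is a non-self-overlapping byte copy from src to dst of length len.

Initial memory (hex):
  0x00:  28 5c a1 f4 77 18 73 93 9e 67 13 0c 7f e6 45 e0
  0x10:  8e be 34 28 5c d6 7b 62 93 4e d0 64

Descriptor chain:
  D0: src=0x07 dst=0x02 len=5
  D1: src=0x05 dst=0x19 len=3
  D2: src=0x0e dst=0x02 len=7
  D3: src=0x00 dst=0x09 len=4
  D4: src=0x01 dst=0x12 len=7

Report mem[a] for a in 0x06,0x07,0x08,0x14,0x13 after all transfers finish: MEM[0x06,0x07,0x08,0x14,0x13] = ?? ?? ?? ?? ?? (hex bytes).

MEM[0x06,0x07,0x08,0x14,0x13] = 34 28 5c e0 45

D0: mem[0x02..0x06] <- [93 9e 67 13 0c]
D1: mem[0x19..0x1b] <- [13 0c 93]
D2: mem[0x02..0x08] <- [45 e0 8e be 34 28 5c]
D3: mem[0x09..0x0c] <- [28 5c 45 e0]
D4: mem[0x12..0x18] <- [5c 45 e0 8e be 34 28]
query mem[0x06]=0x34, mem[0x07]=0x28, mem[0x08]=0x5c, mem[0x14]=0xe0, mem[0x13]=0x45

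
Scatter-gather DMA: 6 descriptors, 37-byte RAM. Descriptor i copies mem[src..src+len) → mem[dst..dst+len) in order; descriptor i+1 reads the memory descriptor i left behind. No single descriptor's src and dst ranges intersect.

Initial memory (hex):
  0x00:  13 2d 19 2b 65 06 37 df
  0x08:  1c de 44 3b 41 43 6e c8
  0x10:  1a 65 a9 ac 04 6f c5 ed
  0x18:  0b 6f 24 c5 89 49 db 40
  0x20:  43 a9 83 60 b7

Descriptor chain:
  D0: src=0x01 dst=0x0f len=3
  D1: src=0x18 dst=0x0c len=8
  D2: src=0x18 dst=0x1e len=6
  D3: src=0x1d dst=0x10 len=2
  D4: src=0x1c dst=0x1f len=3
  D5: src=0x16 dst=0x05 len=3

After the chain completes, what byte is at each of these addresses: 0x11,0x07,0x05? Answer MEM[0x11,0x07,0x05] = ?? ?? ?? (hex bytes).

MEM[0x11,0x07,0x05] = 0b 0b c5

D0: mem[0x0f..0x11] <- [2d 19 2b]
D1: mem[0x0c..0x13] <- [0b 6f 24 c5 89 49 db 40]
D2: mem[0x1e..0x23] <- [0b 6f 24 c5 89 49]
D3: mem[0x10..0x11] <- [49 0b]
D4: mem[0x1f..0x21] <- [89 49 0b]
D5: mem[0x05..0x07] <- [c5 ed 0b]
query mem[0x11]=0x0b, mem[0x07]=0x0b, mem[0x05]=0xc5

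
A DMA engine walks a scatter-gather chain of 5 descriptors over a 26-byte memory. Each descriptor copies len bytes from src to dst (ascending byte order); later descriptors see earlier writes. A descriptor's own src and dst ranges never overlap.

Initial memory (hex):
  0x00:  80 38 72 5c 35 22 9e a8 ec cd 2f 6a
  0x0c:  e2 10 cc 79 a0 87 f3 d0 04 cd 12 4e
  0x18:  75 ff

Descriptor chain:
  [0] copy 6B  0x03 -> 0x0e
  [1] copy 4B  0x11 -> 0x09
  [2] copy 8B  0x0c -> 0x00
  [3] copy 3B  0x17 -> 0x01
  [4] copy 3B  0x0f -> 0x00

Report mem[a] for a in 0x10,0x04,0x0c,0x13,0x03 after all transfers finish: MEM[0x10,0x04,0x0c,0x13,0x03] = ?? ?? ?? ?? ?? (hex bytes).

#0 dst[0x0e+6] := {0x5c,0x35,0x22,0x9e,0xa8,0xec}
#1 dst[0x09+4] := {0x9e,0xa8,0xec,0x04}
#2 dst[0x00+8] := {0x04,0x10,0x5c,0x35,0x22,0x9e,0xa8,0xec}
#3 dst[0x01+3] := {0x4e,0x75,0xff}
#4 dst[0x00+3] := {0x35,0x22,0x9e}
query mem[0x10]=0x22, mem[0x04]=0x22, mem[0x0c]=0x04, mem[0x13]=0xec, mem[0x03]=0xff

MEM[0x10,0x04,0x0c,0x13,0x03] = 22 22 04 ec ff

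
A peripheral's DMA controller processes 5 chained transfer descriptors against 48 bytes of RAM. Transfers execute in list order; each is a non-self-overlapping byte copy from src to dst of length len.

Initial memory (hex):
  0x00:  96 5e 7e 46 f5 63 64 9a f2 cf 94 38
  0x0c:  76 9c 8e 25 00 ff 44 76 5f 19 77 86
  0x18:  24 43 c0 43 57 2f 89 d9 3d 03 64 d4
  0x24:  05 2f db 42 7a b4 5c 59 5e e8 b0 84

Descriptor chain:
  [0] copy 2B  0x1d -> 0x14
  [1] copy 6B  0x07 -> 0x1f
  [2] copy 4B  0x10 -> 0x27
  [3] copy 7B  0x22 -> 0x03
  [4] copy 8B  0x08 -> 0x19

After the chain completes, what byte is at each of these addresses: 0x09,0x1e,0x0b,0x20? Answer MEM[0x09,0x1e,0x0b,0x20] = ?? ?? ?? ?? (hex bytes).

MEM[0x09,0x1e,0x0b,0x20] = ff 9c 38 25

[0] 0x1d->0x14 len=2 : 2f 89
[1] 0x07->0x1f len=6 : 9a f2 cf 94 38 76
[2] 0x10->0x27 len=4 : 00 ff 44 76
[3] 0x22->0x03 len=7 : 94 38 76 2f db 00 ff
[4] 0x08->0x19 len=8 : 00 ff 94 38 76 9c 8e 25
query mem[0x09]=0xff, mem[0x1e]=0x9c, mem[0x0b]=0x38, mem[0x20]=0x25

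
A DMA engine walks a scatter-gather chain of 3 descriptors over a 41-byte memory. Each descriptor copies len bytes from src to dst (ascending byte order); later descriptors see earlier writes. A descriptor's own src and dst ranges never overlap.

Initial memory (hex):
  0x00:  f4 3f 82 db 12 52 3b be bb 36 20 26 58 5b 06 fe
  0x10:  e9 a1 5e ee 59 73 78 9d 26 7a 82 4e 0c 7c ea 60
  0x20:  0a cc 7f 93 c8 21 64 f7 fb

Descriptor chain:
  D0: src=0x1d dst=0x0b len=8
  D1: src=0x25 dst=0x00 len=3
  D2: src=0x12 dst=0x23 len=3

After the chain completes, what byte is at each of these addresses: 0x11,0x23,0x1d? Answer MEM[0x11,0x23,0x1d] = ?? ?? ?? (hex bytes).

MEM[0x11,0x23,0x1d] = 93 c8 7c

#0 dst[0x0b+8] := {0x7c,0xea,0x60,0x0a,0xcc,0x7f,0x93,0xc8}
#1 dst[0x00+3] := {0x21,0x64,0xf7}
#2 dst[0x23+3] := {0xc8,0xee,0x59}
query mem[0x11]=0x93, mem[0x23]=0xc8, mem[0x1d]=0x7c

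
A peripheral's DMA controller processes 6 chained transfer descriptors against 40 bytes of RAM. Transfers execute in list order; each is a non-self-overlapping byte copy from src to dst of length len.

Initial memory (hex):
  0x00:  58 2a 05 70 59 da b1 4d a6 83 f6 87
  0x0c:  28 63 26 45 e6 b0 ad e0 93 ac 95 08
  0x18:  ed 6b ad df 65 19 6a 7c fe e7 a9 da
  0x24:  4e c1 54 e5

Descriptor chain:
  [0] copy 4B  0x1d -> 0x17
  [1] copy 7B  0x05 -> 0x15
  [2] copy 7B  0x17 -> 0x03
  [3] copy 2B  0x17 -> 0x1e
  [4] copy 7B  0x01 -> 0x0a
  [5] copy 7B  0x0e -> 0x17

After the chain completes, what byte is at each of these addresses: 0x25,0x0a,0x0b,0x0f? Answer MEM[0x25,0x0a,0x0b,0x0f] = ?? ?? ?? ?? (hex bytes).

MEM[0x25,0x0a,0x0b,0x0f] = c1 2a 05 f6

  after D0: wrote 4B at 0x17 = 196a7cfe
  after D1: wrote 7B at 0x15 = dab14da683f687
  after D2: wrote 7B at 0x03 = 4da683f6876519
  after D3: wrote 2B at 0x1e = 4da6
  after D4: wrote 7B at 0x0a = 2a054da683f687
  after D5: wrote 7B at 0x17 = 83f687b0ade093
query mem[0x25]=0xc1, mem[0x0a]=0x2a, mem[0x0b]=0x05, mem[0x0f]=0xf6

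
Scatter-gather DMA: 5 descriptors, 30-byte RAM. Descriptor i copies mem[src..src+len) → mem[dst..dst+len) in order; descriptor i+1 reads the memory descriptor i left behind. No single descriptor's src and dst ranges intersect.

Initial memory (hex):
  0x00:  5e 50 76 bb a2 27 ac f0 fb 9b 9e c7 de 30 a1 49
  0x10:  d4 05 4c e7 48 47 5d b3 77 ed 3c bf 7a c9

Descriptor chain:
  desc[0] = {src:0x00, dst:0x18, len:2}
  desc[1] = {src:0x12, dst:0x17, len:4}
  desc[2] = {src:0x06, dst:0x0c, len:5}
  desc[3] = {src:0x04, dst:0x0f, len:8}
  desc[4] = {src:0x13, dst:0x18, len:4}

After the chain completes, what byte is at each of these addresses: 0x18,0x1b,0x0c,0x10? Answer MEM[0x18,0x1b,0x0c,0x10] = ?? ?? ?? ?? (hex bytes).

[0] 0x00->0x18 len=2 : 5e 50
[1] 0x12->0x17 len=4 : 4c e7 48 47
[2] 0x06->0x0c len=5 : ac f0 fb 9b 9e
[3] 0x04->0x0f len=8 : a2 27 ac f0 fb 9b 9e c7
[4] 0x13->0x18 len=4 : fb 9b 9e c7
query mem[0x18]=0xfb, mem[0x1b]=0xc7, mem[0x0c]=0xac, mem[0x10]=0x27

MEM[0x18,0x1b,0x0c,0x10] = fb c7 ac 27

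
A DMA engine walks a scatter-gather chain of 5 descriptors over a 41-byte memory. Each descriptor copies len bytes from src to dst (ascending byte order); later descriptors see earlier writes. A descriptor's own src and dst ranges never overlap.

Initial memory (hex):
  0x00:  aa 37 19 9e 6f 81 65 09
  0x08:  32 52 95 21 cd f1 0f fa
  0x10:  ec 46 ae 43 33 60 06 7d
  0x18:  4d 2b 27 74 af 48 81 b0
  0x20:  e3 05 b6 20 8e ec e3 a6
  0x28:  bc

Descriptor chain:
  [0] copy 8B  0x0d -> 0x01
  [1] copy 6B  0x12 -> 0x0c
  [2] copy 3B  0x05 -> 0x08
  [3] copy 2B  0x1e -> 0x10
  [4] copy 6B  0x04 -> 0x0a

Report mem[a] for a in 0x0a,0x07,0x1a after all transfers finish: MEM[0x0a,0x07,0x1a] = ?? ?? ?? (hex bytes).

#0 dst[0x01+8] := {0xf1,0x0f,0xfa,0xec,0x46,0xae,0x43,0x33}
#1 dst[0x0c+6] := {0xae,0x43,0x33,0x60,0x06,0x7d}
#2 dst[0x08+3] := {0x46,0xae,0x43}
#3 dst[0x10+2] := {0x81,0xb0}
#4 dst[0x0a+6] := {0xec,0x46,0xae,0x43,0x46,0xae}
query mem[0x0a]=0xec, mem[0x07]=0x43, mem[0x1a]=0x27

MEM[0x0a,0x07,0x1a] = ec 43 27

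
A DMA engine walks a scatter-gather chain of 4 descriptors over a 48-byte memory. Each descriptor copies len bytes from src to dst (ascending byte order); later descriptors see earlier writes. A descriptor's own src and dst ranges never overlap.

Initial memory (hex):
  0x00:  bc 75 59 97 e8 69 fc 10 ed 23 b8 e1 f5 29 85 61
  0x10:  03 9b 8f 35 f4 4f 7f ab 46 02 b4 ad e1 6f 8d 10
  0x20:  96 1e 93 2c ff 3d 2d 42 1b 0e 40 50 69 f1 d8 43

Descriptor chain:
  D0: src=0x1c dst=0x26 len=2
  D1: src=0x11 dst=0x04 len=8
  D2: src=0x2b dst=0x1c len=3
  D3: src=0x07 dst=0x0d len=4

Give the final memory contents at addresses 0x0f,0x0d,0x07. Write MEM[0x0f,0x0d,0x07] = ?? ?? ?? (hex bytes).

#0 dst[0x26+2] := {0xe1,0x6f}
#1 dst[0x04+8] := {0x9b,0x8f,0x35,0xf4,0x4f,0x7f,0xab,0x46}
#2 dst[0x1c+3] := {0x50,0x69,0xf1}
#3 dst[0x0d+4] := {0xf4,0x4f,0x7f,0xab}
query mem[0x0f]=0x7f, mem[0x0d]=0xf4, mem[0x07]=0xf4

MEM[0x0f,0x0d,0x07] = 7f f4 f4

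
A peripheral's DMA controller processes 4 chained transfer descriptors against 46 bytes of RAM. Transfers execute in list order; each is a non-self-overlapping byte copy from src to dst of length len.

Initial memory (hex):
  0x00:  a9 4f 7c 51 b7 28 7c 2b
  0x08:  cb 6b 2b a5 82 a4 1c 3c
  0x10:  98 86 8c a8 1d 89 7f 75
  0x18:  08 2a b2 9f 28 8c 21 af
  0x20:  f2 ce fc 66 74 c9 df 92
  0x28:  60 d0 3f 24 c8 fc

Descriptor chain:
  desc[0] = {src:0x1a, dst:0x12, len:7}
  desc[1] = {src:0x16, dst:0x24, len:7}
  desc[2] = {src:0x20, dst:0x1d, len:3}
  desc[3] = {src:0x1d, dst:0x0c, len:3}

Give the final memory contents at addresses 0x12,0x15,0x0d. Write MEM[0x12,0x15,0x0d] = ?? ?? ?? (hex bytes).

MEM[0x12,0x15,0x0d] = b2 8c ce

  after D0: wrote 7B at 0x12 = b29f288c21aff2
  after D1: wrote 7B at 0x24 = 21aff22ab29f28
  after D2: wrote 3B at 0x1d = f2cefc
  after D3: wrote 3B at 0x0c = f2cefc
query mem[0x12]=0xb2, mem[0x15]=0x8c, mem[0x0d]=0xce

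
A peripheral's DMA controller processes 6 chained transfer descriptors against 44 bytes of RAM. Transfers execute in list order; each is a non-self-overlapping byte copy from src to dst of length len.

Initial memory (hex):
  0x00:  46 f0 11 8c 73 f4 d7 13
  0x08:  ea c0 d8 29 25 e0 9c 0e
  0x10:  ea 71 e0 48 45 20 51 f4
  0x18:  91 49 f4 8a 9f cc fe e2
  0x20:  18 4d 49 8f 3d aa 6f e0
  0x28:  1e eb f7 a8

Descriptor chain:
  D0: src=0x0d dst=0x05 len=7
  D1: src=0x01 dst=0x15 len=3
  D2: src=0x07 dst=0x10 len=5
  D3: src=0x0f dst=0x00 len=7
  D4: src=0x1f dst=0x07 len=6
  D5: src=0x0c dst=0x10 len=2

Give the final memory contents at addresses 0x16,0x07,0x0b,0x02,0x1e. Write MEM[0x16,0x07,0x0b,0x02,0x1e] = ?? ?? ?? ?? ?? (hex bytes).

[0] 0x0d->0x05 len=7 : e0 9c 0e ea 71 e0 48
[1] 0x01->0x15 len=3 : f0 11 8c
[2] 0x07->0x10 len=5 : 0e ea 71 e0 48
[3] 0x0f->0x00 len=7 : 0e 0e ea 71 e0 48 f0
[4] 0x1f->0x07 len=6 : e2 18 4d 49 8f 3d
[5] 0x0c->0x10 len=2 : 3d e0
query mem[0x16]=0x11, mem[0x07]=0xe2, mem[0x0b]=0x8f, mem[0x02]=0xea, mem[0x1e]=0xfe

MEM[0x16,0x07,0x0b,0x02,0x1e] = 11 e2 8f ea fe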